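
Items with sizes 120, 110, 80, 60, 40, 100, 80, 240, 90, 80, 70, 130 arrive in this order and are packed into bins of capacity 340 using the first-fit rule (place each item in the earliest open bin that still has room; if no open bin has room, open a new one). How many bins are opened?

4

  120 → bin 1 (new)  [load 120/340]
  110 → bin 1  [load 230/340]
  80 → bin 1  [load 310/340]
  60 → bin 2 (new)  [load 60/340]
  40 → bin 2  [load 100/340]
  100 → bin 2  [load 200/340]
  80 → bin 2  [load 280/340]
  240 → bin 3 (new)  [load 240/340]
  90 → bin 3  [load 330/340]
  80 → bin 4 (new)  [load 80/340]
  70 → bin 4  [load 150/340]
  130 → bin 4  [load 280/340]
4 bins opened.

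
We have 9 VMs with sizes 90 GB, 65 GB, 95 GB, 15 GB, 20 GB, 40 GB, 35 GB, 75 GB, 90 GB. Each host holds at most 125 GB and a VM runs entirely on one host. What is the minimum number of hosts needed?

Total = 95 + 90 + 90 + 75 + 65 + 40 + 35 + 20 + 15 = 525 GB.
Lower bound: ⌈525/125⌉ = 5 hosts.
A packing using 5 hosts:
  host 1: 95 + 20 = 115
  host 2: 90 + 35 = 125
  host 3: 90 + 15 = 105
  host 4: 75 + 40 = 115
  host 5: 65 = 65
This matches the lower bound, so 5 is optimal.

5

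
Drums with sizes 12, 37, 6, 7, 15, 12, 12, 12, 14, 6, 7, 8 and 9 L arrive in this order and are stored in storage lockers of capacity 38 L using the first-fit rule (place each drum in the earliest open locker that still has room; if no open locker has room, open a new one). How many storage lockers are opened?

5

  12 → locker 1 (new)  [load 12/38]
  37 → locker 2 (new)  [load 37/38]
  6 → locker 1  [load 18/38]
  7 → locker 1  [load 25/38]
  15 → locker 3 (new)  [load 15/38]
  12 → locker 1  [load 37/38]
  12 → locker 3  [load 27/38]
  12 → locker 4 (new)  [load 12/38]
  14 → locker 4  [load 26/38]
  6 → locker 3  [load 33/38]
  7 → locker 4  [load 33/38]
  8 → locker 5 (new)  [load 8/38]
  9 → locker 5  [load 17/38]
5 storage lockers opened.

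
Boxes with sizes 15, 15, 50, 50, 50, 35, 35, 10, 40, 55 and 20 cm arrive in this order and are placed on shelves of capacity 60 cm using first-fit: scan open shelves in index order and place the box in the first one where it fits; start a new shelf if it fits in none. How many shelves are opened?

  15 → shelf 1 (new)  [load 15/60]
  15 → shelf 1  [load 30/60]
  50 → shelf 2 (new)  [load 50/60]
  50 → shelf 3 (new)  [load 50/60]
  50 → shelf 4 (new)  [load 50/60]
  35 → shelf 5 (new)  [load 35/60]
  35 → shelf 6 (new)  [load 35/60]
  10 → shelf 1  [load 40/60]
  40 → shelf 7 (new)  [load 40/60]
  55 → shelf 8 (new)  [load 55/60]
  20 → shelf 1  [load 60/60]
8 shelves opened.

8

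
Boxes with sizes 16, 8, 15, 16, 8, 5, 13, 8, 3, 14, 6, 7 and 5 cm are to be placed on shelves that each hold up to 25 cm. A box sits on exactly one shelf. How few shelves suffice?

Total = 16 + 16 + 15 + 14 + 13 + 8 + 8 + 8 + 7 + 6 + 5 + 5 + 3 = 124 cm.
Lower bound: ⌈124/25⌉ = 5 shelves.
A packing using 6 shelves:
  shelf 1: 16 + 8 = 24
  shelf 2: 16 + 8 = 24
  shelf 3: 15 + 8 = 23
  shelf 4: 14 + 7 + 3 = 24
  shelf 5: 13 + 6 + 5 = 24
  shelf 6: 5 = 5
No arrangement into 5 shelves stays within capacity, so 6 is optimal.

6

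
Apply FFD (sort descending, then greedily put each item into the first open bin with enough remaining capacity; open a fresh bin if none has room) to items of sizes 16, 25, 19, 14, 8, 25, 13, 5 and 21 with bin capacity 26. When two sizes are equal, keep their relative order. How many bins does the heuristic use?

Sorted descending: 25, 25, 21, 19, 16, 14, 13, 8, 5.
  25 → bin 1 (new)  [load 25/26]
  25 → bin 2 (new)  [load 25/26]
  21 → bin 3 (new)  [load 21/26]
  19 → bin 4 (new)  [load 19/26]
  16 → bin 5 (new)  [load 16/26]
  14 → bin 6 (new)  [load 14/26]
  13 → bin 7 (new)  [load 13/26]
  8 → bin 5  [load 24/26]
  5 → bin 3  [load 26/26]
7 bins opened.

7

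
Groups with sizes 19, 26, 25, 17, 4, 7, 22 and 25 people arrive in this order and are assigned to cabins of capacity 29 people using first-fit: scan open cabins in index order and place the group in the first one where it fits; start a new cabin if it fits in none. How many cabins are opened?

  19 → cabin 1 (new)  [load 19/29]
  26 → cabin 2 (new)  [load 26/29]
  25 → cabin 3 (new)  [load 25/29]
  17 → cabin 4 (new)  [load 17/29]
  4 → cabin 1  [load 23/29]
  7 → cabin 4  [load 24/29]
  22 → cabin 5 (new)  [load 22/29]
  25 → cabin 6 (new)  [load 25/29]
6 cabins opened.

6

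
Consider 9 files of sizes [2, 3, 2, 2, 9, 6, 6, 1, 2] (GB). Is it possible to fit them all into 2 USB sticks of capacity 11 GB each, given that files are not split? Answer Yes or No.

No

Total = 33 GB; ⌈33/11⌉ = 3.
At least 3 USB sticks are required, but only 2 are allowed.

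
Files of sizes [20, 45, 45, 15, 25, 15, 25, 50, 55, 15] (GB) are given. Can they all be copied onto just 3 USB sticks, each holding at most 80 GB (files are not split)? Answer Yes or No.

Total = 310 GB; ⌈310/80⌉ = 4.
At least 4 USB sticks are required, but only 3 are allowed.

No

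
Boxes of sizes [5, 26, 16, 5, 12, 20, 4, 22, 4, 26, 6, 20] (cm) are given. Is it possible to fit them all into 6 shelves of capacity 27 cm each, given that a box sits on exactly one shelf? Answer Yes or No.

Total = 166 cm; ⌈166/27⌉ = 7.
At least 7 shelves are required, but only 6 are allowed.

No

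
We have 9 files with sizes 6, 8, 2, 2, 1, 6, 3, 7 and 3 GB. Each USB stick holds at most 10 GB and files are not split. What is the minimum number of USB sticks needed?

Total = 8 + 7 + 6 + 6 + 3 + 3 + 2 + 2 + 1 = 38 GB.
Lower bound: ⌈38/10⌉ = 4 USB sticks.
A packing using 4 USB sticks:
  USB stick 1: 8 + 2 = 10
  USB stick 2: 7 + 3 = 10
  USB stick 3: 6 + 3 + 1 = 10
  USB stick 4: 6 + 2 = 8
This matches the lower bound, so 4 is optimal.

4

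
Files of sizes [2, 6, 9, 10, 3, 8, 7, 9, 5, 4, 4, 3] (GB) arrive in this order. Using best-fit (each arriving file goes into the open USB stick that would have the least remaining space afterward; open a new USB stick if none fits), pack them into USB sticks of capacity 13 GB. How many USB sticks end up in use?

6

  2 → USB stick 1 (new)  [load 2/13]
  6 → USB stick 1  [load 8/13]
  9 → USB stick 2 (new)  [load 9/13]
  10 → USB stick 3 (new)  [load 10/13]
  3 → USB stick 3  [load 13/13]
  8 → USB stick 4 (new)  [load 8/13]
  7 → USB stick 5 (new)  [load 7/13]
  9 → USB stick 6 (new)  [load 9/13]
  5 → USB stick 1  [load 13/13]
  4 → USB stick 2  [load 13/13]
  4 → USB stick 6  [load 13/13]
  3 → USB stick 4  [load 11/13]
6 USB sticks opened.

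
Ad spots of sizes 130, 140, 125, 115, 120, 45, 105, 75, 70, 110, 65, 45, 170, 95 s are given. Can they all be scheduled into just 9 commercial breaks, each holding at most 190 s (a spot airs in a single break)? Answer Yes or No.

A valid assignment using 9 commercial breaks:
  break 1: 170 = 170
  break 2: 140 + 45 = 185
  break 3: 130 + 45 = 175
  break 4: 125 + 65 = 190
  break 5: 120 + 70 = 190
  break 6: 115 + 75 = 190
  break 7: 110 = 110
  break 8: 105 = 105
  break 9: 95 = 95
Every load is within 190 s, so 9 commercial breaks suffice.

Yes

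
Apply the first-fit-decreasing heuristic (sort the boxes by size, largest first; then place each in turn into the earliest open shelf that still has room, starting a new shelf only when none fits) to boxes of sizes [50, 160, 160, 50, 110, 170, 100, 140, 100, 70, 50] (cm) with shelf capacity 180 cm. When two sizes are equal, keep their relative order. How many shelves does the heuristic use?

Sorted descending: 170, 160, 160, 140, 110, 100, 100, 70, 50, 50, 50.
  170 → shelf 1 (new)  [load 170/180]
  160 → shelf 2 (new)  [load 160/180]
  160 → shelf 3 (new)  [load 160/180]
  140 → shelf 4 (new)  [load 140/180]
  110 → shelf 5 (new)  [load 110/180]
  100 → shelf 6 (new)  [load 100/180]
  100 → shelf 7 (new)  [load 100/180]
  70 → shelf 5  [load 180/180]
  50 → shelf 6  [load 150/180]
  50 → shelf 7  [load 150/180]
  50 → shelf 8 (new)  [load 50/180]
8 shelves opened.

8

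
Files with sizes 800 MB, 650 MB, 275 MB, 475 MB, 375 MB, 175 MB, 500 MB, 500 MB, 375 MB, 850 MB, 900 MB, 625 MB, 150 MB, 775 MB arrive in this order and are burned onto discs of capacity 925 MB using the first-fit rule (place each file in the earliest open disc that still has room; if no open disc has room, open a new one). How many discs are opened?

9

  800 → disc 1 (new)  [load 800/925]
  650 → disc 2 (new)  [load 650/925]
  275 → disc 2  [load 925/925]
  475 → disc 3 (new)  [load 475/925]
  375 → disc 3  [load 850/925]
  175 → disc 4 (new)  [load 175/925]
  500 → disc 4  [load 675/925]
  500 → disc 5 (new)  [load 500/925]
  375 → disc 5  [load 875/925]
  850 → disc 6 (new)  [load 850/925]
  900 → disc 7 (new)  [load 900/925]
  625 → disc 8 (new)  [load 625/925]
  150 → disc 4  [load 825/925]
  775 → disc 9 (new)  [load 775/925]
9 discs opened.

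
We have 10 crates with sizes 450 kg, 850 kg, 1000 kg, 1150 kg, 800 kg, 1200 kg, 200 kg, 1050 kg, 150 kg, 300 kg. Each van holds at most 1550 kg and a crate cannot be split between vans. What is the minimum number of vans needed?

6

Total = 1200 + 1150 + 1050 + 1000 + 850 + 800 + 450 + 300 + 200 + 150 = 7150 kg.
Lower bound: ⌈7150/1550⌉ = 5 vans.
Also, 6 crates each exceed 775 kg, and no two of those can share a van, so at least 6 vans are needed.
A packing using 6 vans:
  van 1: 1200 + 300 = 1500
  van 2: 1150 + 200 + 150 = 1500
  van 3: 1050 + 450 = 1500
  van 4: 1000 = 1000
  van 5: 850 = 850
  van 6: 800 = 800
This matches the lower bound, so 6 is optimal.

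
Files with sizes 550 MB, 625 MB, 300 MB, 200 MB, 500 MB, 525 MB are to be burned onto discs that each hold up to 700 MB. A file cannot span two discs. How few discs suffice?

Total = 625 + 550 + 525 + 500 + 300 + 200 = 2700 MB.
Lower bound: ⌈2700/700⌉ = 4 discs.
A packing using 5 discs:
  disc 1: 625 = 625
  disc 2: 550 = 550
  disc 3: 525 = 525
  disc 4: 500 + 200 = 700
  disc 5: 300 = 300
No arrangement into 4 discs stays within capacity, so 5 is optimal.

5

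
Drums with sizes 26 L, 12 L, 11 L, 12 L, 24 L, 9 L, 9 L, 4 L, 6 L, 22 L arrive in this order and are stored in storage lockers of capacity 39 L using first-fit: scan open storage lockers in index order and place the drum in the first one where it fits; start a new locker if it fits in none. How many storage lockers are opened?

4

  26 → locker 1 (new)  [load 26/39]
  12 → locker 1  [load 38/39]
  11 → locker 2 (new)  [load 11/39]
  12 → locker 2  [load 23/39]
  24 → locker 3 (new)  [load 24/39]
  9 → locker 2  [load 32/39]
  9 → locker 3  [load 33/39]
  4 → locker 2  [load 36/39]
  6 → locker 3  [load 39/39]
  22 → locker 4 (new)  [load 22/39]
4 storage lockers opened.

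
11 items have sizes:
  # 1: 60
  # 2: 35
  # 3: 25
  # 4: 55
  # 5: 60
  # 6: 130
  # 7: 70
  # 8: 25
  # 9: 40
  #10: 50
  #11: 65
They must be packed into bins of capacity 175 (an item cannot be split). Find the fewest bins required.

4

Total = 130 + 70 + 65 + 60 + 60 + 55 + 50 + 40 + 35 + 25 + 25 = 615.
Lower bound: ⌈615/175⌉ = 4 bins.
A packing using 4 bins:
  bin 1: 130 + 40 = 170
  bin 2: 70 + 65 + 35 = 170
  bin 3: 60 + 60 + 55 = 175
  bin 4: 50 + 25 + 25 = 100
This matches the lower bound, so 4 is optimal.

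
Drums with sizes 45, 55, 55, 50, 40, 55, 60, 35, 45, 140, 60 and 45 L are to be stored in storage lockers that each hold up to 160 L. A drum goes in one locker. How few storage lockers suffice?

Total = 140 + 60 + 60 + 55 + 55 + 55 + 50 + 45 + 45 + 45 + 40 + 35 = 685 L.
Lower bound: ⌈685/160⌉ = 5 storage lockers.
A packing using 5 storage lockers:
  locker 1: 140 = 140
  locker 2: 60 + 60 + 40 = 160
  locker 3: 55 + 55 + 50 = 160
  locker 4: 55 + 45 + 45 = 145
  locker 5: 45 + 35 = 80
This matches the lower bound, so 5 is optimal.

5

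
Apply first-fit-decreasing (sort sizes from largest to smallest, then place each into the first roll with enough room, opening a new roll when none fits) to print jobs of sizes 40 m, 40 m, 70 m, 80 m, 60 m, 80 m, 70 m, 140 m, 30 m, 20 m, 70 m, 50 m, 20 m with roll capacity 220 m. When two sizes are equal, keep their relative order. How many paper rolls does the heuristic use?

Sorted descending: 140, 80, 80, 70, 70, 70, 60, 50, 40, 40, 30, 20, 20.
  140 → roll 1 (new)  [load 140/220]
  80 → roll 1  [load 220/220]
  80 → roll 2 (new)  [load 80/220]
  70 → roll 2  [load 150/220]
  70 → roll 2  [load 220/220]
  70 → roll 3 (new)  [load 70/220]
  60 → roll 3  [load 130/220]
  50 → roll 3  [load 180/220]
  40 → roll 3  [load 220/220]
  40 → roll 4 (new)  [load 40/220]
  30 → roll 4  [load 70/220]
  20 → roll 4  [load 90/220]
  20 → roll 4  [load 110/220]
4 paper rolls opened.

4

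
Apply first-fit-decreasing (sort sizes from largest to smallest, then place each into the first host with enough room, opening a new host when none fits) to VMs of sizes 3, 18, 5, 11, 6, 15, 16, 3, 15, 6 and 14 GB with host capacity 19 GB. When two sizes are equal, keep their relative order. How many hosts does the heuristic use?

Sorted descending: 18, 16, 15, 15, 14, 11, 6, 6, 5, 3, 3.
  18 → host 1 (new)  [load 18/19]
  16 → host 2 (new)  [load 16/19]
  15 → host 3 (new)  [load 15/19]
  15 → host 4 (new)  [load 15/19]
  14 → host 5 (new)  [load 14/19]
  11 → host 6 (new)  [load 11/19]
  6 → host 6  [load 17/19]
  6 → host 7 (new)  [load 6/19]
  5 → host 5  [load 19/19]
  3 → host 2  [load 19/19]
  3 → host 3  [load 18/19]
7 hosts opened.

7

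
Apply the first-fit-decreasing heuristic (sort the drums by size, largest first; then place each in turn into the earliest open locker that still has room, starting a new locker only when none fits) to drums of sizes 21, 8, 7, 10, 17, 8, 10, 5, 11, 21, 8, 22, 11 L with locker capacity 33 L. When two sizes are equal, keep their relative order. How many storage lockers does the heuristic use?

5

Sorted descending: 22, 21, 21, 17, 11, 11, 10, 10, 8, 8, 8, 7, 5.
  22 → locker 1 (new)  [load 22/33]
  21 → locker 2 (new)  [load 21/33]
  21 → locker 3 (new)  [load 21/33]
  17 → locker 4 (new)  [load 17/33]
  11 → locker 1  [load 33/33]
  11 → locker 2  [load 32/33]
  10 → locker 3  [load 31/33]
  10 → locker 4  [load 27/33]
  8 → locker 5 (new)  [load 8/33]
  8 → locker 5  [load 16/33]
  8 → locker 5  [load 24/33]
  7 → locker 5  [load 31/33]
  5 → locker 4  [load 32/33]
5 storage lockers opened.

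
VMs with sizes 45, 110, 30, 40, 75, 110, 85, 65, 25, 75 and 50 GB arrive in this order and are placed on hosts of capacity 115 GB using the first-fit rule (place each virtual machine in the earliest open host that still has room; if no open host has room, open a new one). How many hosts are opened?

7

  45 → host 1 (new)  [load 45/115]
  110 → host 2 (new)  [load 110/115]
  30 → host 1  [load 75/115]
  40 → host 1  [load 115/115]
  75 → host 3 (new)  [load 75/115]
  110 → host 4 (new)  [load 110/115]
  85 → host 5 (new)  [load 85/115]
  65 → host 6 (new)  [load 65/115]
  25 → host 3  [load 100/115]
  75 → host 7 (new)  [load 75/115]
  50 → host 6  [load 115/115]
7 hosts opened.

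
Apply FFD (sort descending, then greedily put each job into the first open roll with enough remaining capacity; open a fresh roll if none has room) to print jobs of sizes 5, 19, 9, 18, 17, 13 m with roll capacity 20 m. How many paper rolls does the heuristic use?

Sorted descending: 19, 18, 17, 13, 9, 5.
  19 → roll 1 (new)  [load 19/20]
  18 → roll 2 (new)  [load 18/20]
  17 → roll 3 (new)  [load 17/20]
  13 → roll 4 (new)  [load 13/20]
  9 → roll 5 (new)  [load 9/20]
  5 → roll 4  [load 18/20]
5 paper rolls opened.

5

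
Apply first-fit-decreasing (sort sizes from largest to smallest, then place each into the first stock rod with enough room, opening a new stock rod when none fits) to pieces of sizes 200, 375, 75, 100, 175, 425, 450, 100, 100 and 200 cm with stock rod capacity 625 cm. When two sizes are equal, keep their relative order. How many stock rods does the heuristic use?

4

Sorted descending: 450, 425, 375, 200, 200, 175, 100, 100, 100, 75.
  450 → stock rod 1 (new)  [load 450/625]
  425 → stock rod 2 (new)  [load 425/625]
  375 → stock rod 3 (new)  [load 375/625]
  200 → stock rod 2  [load 625/625]
  200 → stock rod 3  [load 575/625]
  175 → stock rod 1  [load 625/625]
  100 → stock rod 4 (new)  [load 100/625]
  100 → stock rod 4  [load 200/625]
  100 → stock rod 4  [load 300/625]
  75 → stock rod 4  [load 375/625]
4 stock rods opened.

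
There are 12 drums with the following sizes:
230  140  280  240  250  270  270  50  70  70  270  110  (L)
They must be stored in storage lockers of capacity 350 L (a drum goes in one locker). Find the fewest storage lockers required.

8

Total = 280 + 270 + 270 + 270 + 250 + 240 + 230 + 140 + 110 + 70 + 70 + 50 = 2250 L.
Lower bound: ⌈2250/350⌉ = 7 storage lockers.
A packing using 8 storage lockers:
  locker 1: 280 + 70 = 350
  locker 2: 270 + 70 = 340
  locker 3: 270 + 50 = 320
  locker 4: 270 = 270
  locker 5: 250 = 250
  locker 6: 240 + 110 = 350
  locker 7: 230 = 230
  locker 8: 140 = 140
No arrangement into 7 storage lockers stays within capacity, so 8 is optimal.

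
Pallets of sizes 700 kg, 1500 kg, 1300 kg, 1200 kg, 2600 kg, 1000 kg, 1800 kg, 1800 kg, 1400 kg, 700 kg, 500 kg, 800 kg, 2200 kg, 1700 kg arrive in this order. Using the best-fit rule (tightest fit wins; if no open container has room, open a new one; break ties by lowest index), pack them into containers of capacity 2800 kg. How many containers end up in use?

  700 → container 1 (new)  [load 700/2800]
  1500 → container 1  [load 2200/2800]
  1300 → container 2 (new)  [load 1300/2800]
  1200 → container 2  [load 2500/2800]
  2600 → container 3 (new)  [load 2600/2800]
  1000 → container 4 (new)  [load 1000/2800]
  1800 → container 4  [load 2800/2800]
  1800 → container 5 (new)  [load 1800/2800]
  1400 → container 6 (new)  [load 1400/2800]
  700 → container 5  [load 2500/2800]
  500 → container 1  [load 2700/2800]
  800 → container 6  [load 2200/2800]
  2200 → container 7 (new)  [load 2200/2800]
  1700 → container 8 (new)  [load 1700/2800]
8 containers opened.

8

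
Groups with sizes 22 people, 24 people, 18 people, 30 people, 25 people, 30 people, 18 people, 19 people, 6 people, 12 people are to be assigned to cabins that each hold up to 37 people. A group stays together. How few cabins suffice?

7

Total = 30 + 30 + 25 + 24 + 22 + 19 + 18 + 18 + 12 + 6 = 204 people.
Lower bound: ⌈204/37⌉ = 6 cabins.
A packing using 7 cabins:
  cabin 1: 30 + 6 = 36
  cabin 2: 30 = 30
  cabin 3: 25 + 12 = 37
  cabin 4: 24 = 24
  cabin 5: 22 = 22
  cabin 6: 19 + 18 = 37
  cabin 7: 18 = 18
No arrangement into 6 cabins stays within capacity, so 7 is optimal.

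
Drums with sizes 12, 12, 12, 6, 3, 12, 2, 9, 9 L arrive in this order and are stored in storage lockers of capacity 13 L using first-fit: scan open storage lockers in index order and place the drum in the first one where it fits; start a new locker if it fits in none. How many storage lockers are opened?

  12 → locker 1 (new)  [load 12/13]
  12 → locker 2 (new)  [load 12/13]
  12 → locker 3 (new)  [load 12/13]
  6 → locker 4 (new)  [load 6/13]
  3 → locker 4  [load 9/13]
  12 → locker 5 (new)  [load 12/13]
  2 → locker 4  [load 11/13]
  9 → locker 6 (new)  [load 9/13]
  9 → locker 7 (new)  [load 9/13]
7 storage lockers opened.

7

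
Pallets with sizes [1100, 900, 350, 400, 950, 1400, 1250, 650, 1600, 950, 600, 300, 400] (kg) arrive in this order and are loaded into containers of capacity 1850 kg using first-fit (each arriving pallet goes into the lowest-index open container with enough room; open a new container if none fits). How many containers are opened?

7

  1100 → container 1 (new)  [load 1100/1850]
  900 → container 2 (new)  [load 900/1850]
  350 → container 1  [load 1450/1850]
  400 → container 1  [load 1850/1850]
  950 → container 2  [load 1850/1850]
  1400 → container 3 (new)  [load 1400/1850]
  1250 → container 4 (new)  [load 1250/1850]
  650 → container 5 (new)  [load 650/1850]
  1600 → container 6 (new)  [load 1600/1850]
  950 → container 5  [load 1600/1850]
  600 → container 4  [load 1850/1850]
  300 → container 3  [load 1700/1850]
  400 → container 7 (new)  [load 400/1850]
7 containers opened.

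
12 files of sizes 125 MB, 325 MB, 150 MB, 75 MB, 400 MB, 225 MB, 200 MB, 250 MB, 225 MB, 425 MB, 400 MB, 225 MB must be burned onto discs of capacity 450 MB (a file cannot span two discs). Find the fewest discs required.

7

Total = 425 + 400 + 400 + 325 + 250 + 225 + 225 + 225 + 200 + 150 + 125 + 75 = 3025 MB.
Lower bound: ⌈3025/450⌉ = 7 discs.
A packing using 7 discs:
  disc 1: 425 = 425
  disc 2: 400 = 400
  disc 3: 400 = 400
  disc 4: 325 + 125 = 450
  disc 5: 250 + 200 = 450
  disc 6: 225 + 225 = 450
  disc 7: 225 + 150 + 75 = 450
This matches the lower bound, so 7 is optimal.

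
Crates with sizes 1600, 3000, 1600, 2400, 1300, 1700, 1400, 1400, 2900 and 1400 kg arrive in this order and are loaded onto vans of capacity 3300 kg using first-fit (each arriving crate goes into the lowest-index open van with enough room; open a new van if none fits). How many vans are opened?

7

  1600 → van 1 (new)  [load 1600/3300]
  3000 → van 2 (new)  [load 3000/3300]
  1600 → van 1  [load 3200/3300]
  2400 → van 3 (new)  [load 2400/3300]
  1300 → van 4 (new)  [load 1300/3300]
  1700 → van 4  [load 3000/3300]
  1400 → van 5 (new)  [load 1400/3300]
  1400 → van 5  [load 2800/3300]
  2900 → van 6 (new)  [load 2900/3300]
  1400 → van 7 (new)  [load 1400/3300]
7 vans opened.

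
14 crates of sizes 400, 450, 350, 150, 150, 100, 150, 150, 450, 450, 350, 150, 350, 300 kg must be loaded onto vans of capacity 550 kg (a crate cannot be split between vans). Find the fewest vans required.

8

Total = 450 + 450 + 450 + 400 + 350 + 350 + 350 + 300 + 150 + 150 + 150 + 150 + 150 + 100 = 3950 kg.
Lower bound: ⌈3950/550⌉ = 8 vans.
A packing using 8 vans:
  van 1: 450 + 100 = 550
  van 2: 450 = 450
  van 3: 450 = 450
  van 4: 400 + 150 = 550
  van 5: 350 + 150 = 500
  van 6: 350 + 150 = 500
  van 7: 350 + 150 = 500
  van 8: 300 + 150 = 450
This matches the lower bound, so 8 is optimal.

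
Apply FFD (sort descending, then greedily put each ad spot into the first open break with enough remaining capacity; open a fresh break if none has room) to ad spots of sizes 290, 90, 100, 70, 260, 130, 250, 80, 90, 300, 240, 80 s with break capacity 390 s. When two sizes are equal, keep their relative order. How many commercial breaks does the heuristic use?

6

Sorted descending: 300, 290, 260, 250, 240, 130, 100, 90, 90, 80, 80, 70.
  300 → break 1 (new)  [load 300/390]
  290 → break 2 (new)  [load 290/390]
  260 → break 3 (new)  [load 260/390]
  250 → break 4 (new)  [load 250/390]
  240 → break 5 (new)  [load 240/390]
  130 → break 3  [load 390/390]
  100 → break 2  [load 390/390]
  90 → break 1  [load 390/390]
  90 → break 4  [load 340/390]
  80 → break 5  [load 320/390]
  80 → break 6 (new)  [load 80/390]
  70 → break 5  [load 390/390]
6 commercial breaks opened.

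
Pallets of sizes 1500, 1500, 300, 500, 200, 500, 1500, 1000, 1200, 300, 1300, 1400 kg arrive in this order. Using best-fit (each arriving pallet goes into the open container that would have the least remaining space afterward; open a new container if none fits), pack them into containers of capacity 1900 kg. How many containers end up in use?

  1500 → container 1 (new)  [load 1500/1900]
  1500 → container 2 (new)  [load 1500/1900]
  300 → container 1  [load 1800/1900]
  500 → container 3 (new)  [load 500/1900]
  200 → container 2  [load 1700/1900]
  500 → container 3  [load 1000/1900]
  1500 → container 4 (new)  [load 1500/1900]
  1000 → container 5 (new)  [load 1000/1900]
  1200 → container 6 (new)  [load 1200/1900]
  300 → container 4  [load 1800/1900]
  1300 → container 7 (new)  [load 1300/1900]
  1400 → container 8 (new)  [load 1400/1900]
8 containers opened.

8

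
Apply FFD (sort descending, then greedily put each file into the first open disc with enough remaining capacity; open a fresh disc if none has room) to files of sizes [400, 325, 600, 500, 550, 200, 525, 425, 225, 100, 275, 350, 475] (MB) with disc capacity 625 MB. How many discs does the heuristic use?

9

Sorted descending: 600, 550, 525, 500, 475, 425, 400, 350, 325, 275, 225, 200, 100.
  600 → disc 1 (new)  [load 600/625]
  550 → disc 2 (new)  [load 550/625]
  525 → disc 3 (new)  [load 525/625]
  500 → disc 4 (new)  [load 500/625]
  475 → disc 5 (new)  [load 475/625]
  425 → disc 6 (new)  [load 425/625]
  400 → disc 7 (new)  [load 400/625]
  350 → disc 8 (new)  [load 350/625]
  325 → disc 9 (new)  [load 325/625]
  275 → disc 8  [load 625/625]
  225 → disc 7  [load 625/625]
  200 → disc 6  [load 625/625]
  100 → disc 3  [load 625/625]
9 discs opened.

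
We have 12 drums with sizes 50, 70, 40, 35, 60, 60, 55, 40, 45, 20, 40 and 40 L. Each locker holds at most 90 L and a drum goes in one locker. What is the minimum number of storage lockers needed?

7

Total = 70 + 60 + 60 + 55 + 50 + 45 + 40 + 40 + 40 + 40 + 35 + 20 = 555 L.
Lower bound: ⌈555/90⌉ = 7 storage lockers.
A packing using 7 storage lockers:
  locker 1: 70 + 20 = 90
  locker 2: 60 = 60
  locker 3: 60 = 60
  locker 4: 55 + 35 = 90
  locker 5: 50 + 40 = 90
  locker 6: 45 + 40 = 85
  locker 7: 40 + 40 = 80
This matches the lower bound, so 7 is optimal.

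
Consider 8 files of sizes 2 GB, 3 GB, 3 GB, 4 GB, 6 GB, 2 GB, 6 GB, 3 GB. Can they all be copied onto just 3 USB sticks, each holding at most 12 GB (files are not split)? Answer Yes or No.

Yes

A valid assignment using 3 USB sticks:
  USB stick 1: 6 + 6 = 12
  USB stick 2: 4 + 3 + 3 + 2 = 12
  USB stick 3: 3 + 2 = 5
Every load is within 12 GB, so 3 USB sticks suffice.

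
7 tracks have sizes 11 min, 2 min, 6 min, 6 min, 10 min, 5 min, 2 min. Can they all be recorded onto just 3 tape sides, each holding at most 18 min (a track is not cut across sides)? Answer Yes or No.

A valid assignment using 3 tape sides:
  side 1: 11 + 6 = 17
  side 2: 10 + 6 + 2 = 18
  side 3: 5 + 2 = 7
Every load is within 18 min, so 3 tape sides suffice.

Yes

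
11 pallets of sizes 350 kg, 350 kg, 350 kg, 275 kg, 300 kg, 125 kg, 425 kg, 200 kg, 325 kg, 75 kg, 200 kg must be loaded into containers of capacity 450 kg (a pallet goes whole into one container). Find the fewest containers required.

Total = 425 + 350 + 350 + 350 + 325 + 300 + 275 + 200 + 200 + 125 + 75 = 2975 kg.
Lower bound: ⌈2975/450⌉ = 7 containers.
A packing using 8 containers:
  container 1: 425 = 425
  container 2: 350 + 75 = 425
  container 3: 350 = 350
  container 4: 350 = 350
  container 5: 325 + 125 = 450
  container 6: 300 = 300
  container 7: 275 = 275
  container 8: 200 + 200 = 400
No arrangement into 7 containers stays within capacity, so 8 is optimal.

8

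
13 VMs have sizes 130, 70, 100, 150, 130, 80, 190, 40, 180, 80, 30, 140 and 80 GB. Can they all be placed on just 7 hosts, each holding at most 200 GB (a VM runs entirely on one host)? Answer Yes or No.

Total = 1400 GB; ⌈1400/200⌉ = 7.
The bound of 7 does not rule out 7, but exhaustive search shows no assignment into 7 hosts of capacity 200 GB exists — the minimum is 8.

No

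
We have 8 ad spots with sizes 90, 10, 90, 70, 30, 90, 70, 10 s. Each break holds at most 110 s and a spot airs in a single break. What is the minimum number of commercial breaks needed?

5

Total = 90 + 90 + 90 + 70 + 70 + 30 + 10 + 10 = 460 s.
Lower bound: ⌈460/110⌉ = 5 commercial breaks.
A packing using 5 commercial breaks:
  break 1: 90 + 10 + 10 = 110
  break 2: 90 = 90
  break 3: 90 = 90
  break 4: 70 + 30 = 100
  break 5: 70 = 70
This matches the lower bound, so 5 is optimal.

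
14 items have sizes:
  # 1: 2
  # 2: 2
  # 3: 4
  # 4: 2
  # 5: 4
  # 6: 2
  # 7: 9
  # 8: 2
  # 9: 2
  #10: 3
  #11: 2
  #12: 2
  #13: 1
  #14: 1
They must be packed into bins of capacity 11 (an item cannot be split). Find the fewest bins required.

4

Total = 9 + 4 + 4 + 3 + 2 + 2 + 2 + 2 + 2 + 2 + 2 + 2 + 1 + 1 = 38.
Lower bound: ⌈38/11⌉ = 4 bins.
A packing using 4 bins:
  bin 1: 9 + 2 = 11
  bin 2: 4 + 4 + 3 = 11
  bin 3: 2 + 2 + 2 + 2 + 2 + 1 = 11
  bin 4: 2 + 2 + 1 = 5
This matches the lower bound, so 4 is optimal.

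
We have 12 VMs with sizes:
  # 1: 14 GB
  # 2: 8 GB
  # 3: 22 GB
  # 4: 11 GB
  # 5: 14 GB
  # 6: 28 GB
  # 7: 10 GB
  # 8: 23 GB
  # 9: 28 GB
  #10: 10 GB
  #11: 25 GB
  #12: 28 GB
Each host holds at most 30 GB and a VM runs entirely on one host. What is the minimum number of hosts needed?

9

Total = 28 + 28 + 28 + 25 + 23 + 22 + 14 + 14 + 11 + 10 + 10 + 8 = 221 GB.
Lower bound: ⌈221/30⌉ = 8 hosts.
A packing using 9 hosts:
  host 1: 28 = 28
  host 2: 28 = 28
  host 3: 28 = 28
  host 4: 25 = 25
  host 5: 23 = 23
  host 6: 22 + 8 = 30
  host 7: 14 + 14 = 28
  host 8: 11 + 10 = 21
  host 9: 10 = 10
No arrangement into 8 hosts stays within capacity, so 9 is optimal.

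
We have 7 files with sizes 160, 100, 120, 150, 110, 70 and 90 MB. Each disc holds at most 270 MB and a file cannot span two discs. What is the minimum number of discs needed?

Total = 160 + 150 + 120 + 110 + 100 + 90 + 70 = 800 MB.
Lower bound: ⌈800/270⌉ = 3 discs.
A packing using 3 discs:
  disc 1: 160 + 110 = 270
  disc 2: 150 + 120 = 270
  disc 3: 100 + 90 + 70 = 260
This matches the lower bound, so 3 is optimal.

3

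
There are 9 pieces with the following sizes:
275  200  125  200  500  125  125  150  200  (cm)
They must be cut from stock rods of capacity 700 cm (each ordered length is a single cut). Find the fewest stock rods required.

Total = 500 + 275 + 200 + 200 + 200 + 150 + 125 + 125 + 125 = 1900 cm.
Lower bound: ⌈1900/700⌉ = 3 stock rods.
A packing using 3 stock rods:
  stock rod 1: 500 + 200 = 700
  stock rod 2: 275 + 200 + 200 = 675
  stock rod 3: 150 + 125 + 125 + 125 = 525
This matches the lower bound, so 3 is optimal.

3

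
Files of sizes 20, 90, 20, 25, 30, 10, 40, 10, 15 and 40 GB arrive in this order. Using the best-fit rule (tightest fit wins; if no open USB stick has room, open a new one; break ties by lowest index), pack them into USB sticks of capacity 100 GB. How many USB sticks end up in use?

  20 → USB stick 1 (new)  [load 20/100]
  90 → USB stick 2 (new)  [load 90/100]
  20 → USB stick 1  [load 40/100]
  25 → USB stick 1  [load 65/100]
  30 → USB stick 1  [load 95/100]
  10 → USB stick 2  [load 100/100]
  40 → USB stick 3 (new)  [load 40/100]
  10 → USB stick 3  [load 50/100]
  15 → USB stick 3  [load 65/100]
  40 → USB stick 4 (new)  [load 40/100]
4 USB sticks opened.

4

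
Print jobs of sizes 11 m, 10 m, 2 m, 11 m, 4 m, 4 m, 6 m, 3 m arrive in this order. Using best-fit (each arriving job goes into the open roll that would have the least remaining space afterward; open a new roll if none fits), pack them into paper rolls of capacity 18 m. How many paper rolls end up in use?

3

  11 → roll 1 (new)  [load 11/18]
  10 → roll 2 (new)  [load 10/18]
  2 → roll 1  [load 13/18]
  11 → roll 3 (new)  [load 11/18]
  4 → roll 1  [load 17/18]
  4 → roll 3  [load 15/18]
  6 → roll 2  [load 16/18]
  3 → roll 3  [load 18/18]
3 paper rolls opened.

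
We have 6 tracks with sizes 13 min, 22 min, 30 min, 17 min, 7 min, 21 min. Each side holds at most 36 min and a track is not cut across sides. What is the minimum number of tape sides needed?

Total = 30 + 22 + 21 + 17 + 13 + 7 = 110 min.
Lower bound: ⌈110/36⌉ = 4 tape sides.
A packing using 4 tape sides:
  side 1: 30 = 30
  side 2: 22 + 13 = 35
  side 3: 21 + 7 = 28
  side 4: 17 = 17
This matches the lower bound, so 4 is optimal.

4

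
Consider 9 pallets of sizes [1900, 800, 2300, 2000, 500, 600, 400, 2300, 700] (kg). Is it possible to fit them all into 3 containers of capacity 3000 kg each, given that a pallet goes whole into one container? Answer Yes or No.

No

Total = 11500 kg; ⌈11500/3000⌉ = 4.
At least 4 containers are required, but only 3 are allowed.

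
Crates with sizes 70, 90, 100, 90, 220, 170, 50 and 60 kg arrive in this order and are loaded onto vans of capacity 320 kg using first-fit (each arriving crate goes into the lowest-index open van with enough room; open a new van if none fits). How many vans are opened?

3

  70 → van 1 (new)  [load 70/320]
  90 → van 1  [load 160/320]
  100 → van 1  [load 260/320]
  90 → van 2 (new)  [load 90/320]
  220 → van 2  [load 310/320]
  170 → van 3 (new)  [load 170/320]
  50 → van 1  [load 310/320]
  60 → van 3  [load 230/320]
3 vans opened.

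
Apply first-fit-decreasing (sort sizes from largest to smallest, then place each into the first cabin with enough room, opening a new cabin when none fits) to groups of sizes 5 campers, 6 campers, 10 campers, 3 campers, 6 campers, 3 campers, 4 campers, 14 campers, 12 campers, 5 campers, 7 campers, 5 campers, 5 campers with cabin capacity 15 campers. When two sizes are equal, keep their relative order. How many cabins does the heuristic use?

Sorted descending: 14, 12, 10, 7, 6, 6, 5, 5, 5, 5, 4, 3, 3.
  14 → cabin 1 (new)  [load 14/15]
  12 → cabin 2 (new)  [load 12/15]
  10 → cabin 3 (new)  [load 10/15]
  7 → cabin 4 (new)  [load 7/15]
  6 → cabin 4  [load 13/15]
  6 → cabin 5 (new)  [load 6/15]
  5 → cabin 3  [load 15/15]
  5 → cabin 5  [load 11/15]
  5 → cabin 6 (new)  [load 5/15]
  5 → cabin 6  [load 10/15]
  4 → cabin 5  [load 15/15]
  3 → cabin 2  [load 15/15]
  3 → cabin 6  [load 13/15]
6 cabins opened.

6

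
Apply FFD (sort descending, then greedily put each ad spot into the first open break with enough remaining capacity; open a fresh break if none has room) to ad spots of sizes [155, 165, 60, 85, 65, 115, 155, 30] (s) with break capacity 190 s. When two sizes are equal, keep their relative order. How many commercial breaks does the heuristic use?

5

Sorted descending: 165, 155, 155, 115, 85, 65, 60, 30.
  165 → break 1 (new)  [load 165/190]
  155 → break 2 (new)  [load 155/190]
  155 → break 3 (new)  [load 155/190]
  115 → break 4 (new)  [load 115/190]
  85 → break 5 (new)  [load 85/190]
  65 → break 4  [load 180/190]
  60 → break 5  [load 145/190]
  30 → break 2  [load 185/190]
5 commercial breaks opened.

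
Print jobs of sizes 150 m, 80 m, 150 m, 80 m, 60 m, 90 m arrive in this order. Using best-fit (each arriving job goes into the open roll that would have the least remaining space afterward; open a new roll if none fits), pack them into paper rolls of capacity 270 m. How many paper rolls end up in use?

3

  150 → roll 1 (new)  [load 150/270]
  80 → roll 1  [load 230/270]
  150 → roll 2 (new)  [load 150/270]
  80 → roll 2  [load 230/270]
  60 → roll 3 (new)  [load 60/270]
  90 → roll 3  [load 150/270]
3 paper rolls opened.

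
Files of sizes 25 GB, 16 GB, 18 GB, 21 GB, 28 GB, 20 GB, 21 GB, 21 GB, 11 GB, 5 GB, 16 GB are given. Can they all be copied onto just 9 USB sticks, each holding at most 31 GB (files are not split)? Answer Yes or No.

Yes

A valid assignment using 9 USB sticks:
  USB stick 1: 28 = 28
  USB stick 2: 25 + 5 = 30
  USB stick 3: 21 = 21
  USB stick 4: 21 = 21
  USB stick 5: 21 = 21
  USB stick 6: 20 + 11 = 31
  USB stick 7: 18 = 18
  USB stick 8: 16 = 16
  USB stick 9: 16 = 16
Every load is within 31 GB, so 9 USB sticks suffice.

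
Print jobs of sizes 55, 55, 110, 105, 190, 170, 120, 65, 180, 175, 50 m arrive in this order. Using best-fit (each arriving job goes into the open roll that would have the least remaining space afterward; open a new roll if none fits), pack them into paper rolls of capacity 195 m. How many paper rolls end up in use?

8

  55 → roll 1 (new)  [load 55/195]
  55 → roll 1  [load 110/195]
  110 → roll 2 (new)  [load 110/195]
  105 → roll 3 (new)  [load 105/195]
  190 → roll 4 (new)  [load 190/195]
  170 → roll 5 (new)  [load 170/195]
  120 → roll 6 (new)  [load 120/195]
  65 → roll 6  [load 185/195]
  180 → roll 7 (new)  [load 180/195]
  175 → roll 8 (new)  [load 175/195]
  50 → roll 1  [load 160/195]
8 paper rolls opened.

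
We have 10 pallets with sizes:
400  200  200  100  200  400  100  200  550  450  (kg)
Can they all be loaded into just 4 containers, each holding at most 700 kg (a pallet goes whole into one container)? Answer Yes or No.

No

Total = 2800 kg; ⌈2800/700⌉ = 4.
The bound of 4 does not rule out 4, but exhaustive search shows no assignment into 4 containers of capacity 700 kg exists — the minimum is 5.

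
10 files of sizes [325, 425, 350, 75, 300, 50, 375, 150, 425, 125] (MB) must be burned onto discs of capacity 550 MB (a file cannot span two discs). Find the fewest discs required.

6

Total = 425 + 425 + 375 + 350 + 325 + 300 + 150 + 125 + 75 + 50 = 2600 MB.
Lower bound: ⌈2600/550⌉ = 5 discs.
Also, 6 files each exceed 275 MB, and no two of those can share a disc, so at least 6 discs are needed.
A packing using 6 discs:
  disc 1: 425 + 125 = 550
  disc 2: 425 + 75 + 50 = 550
  disc 3: 375 + 150 = 525
  disc 4: 350 = 350
  disc 5: 325 = 325
  disc 6: 300 = 300
This matches the lower bound, so 6 is optimal.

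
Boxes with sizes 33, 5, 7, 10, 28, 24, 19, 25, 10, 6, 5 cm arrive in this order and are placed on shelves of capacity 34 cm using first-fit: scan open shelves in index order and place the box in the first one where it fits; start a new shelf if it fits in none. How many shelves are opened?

  33 → shelf 1 (new)  [load 33/34]
  5 → shelf 2 (new)  [load 5/34]
  7 → shelf 2  [load 12/34]
  10 → shelf 2  [load 22/34]
  28 → shelf 3 (new)  [load 28/34]
  24 → shelf 4 (new)  [load 24/34]
  19 → shelf 5 (new)  [load 19/34]
  25 → shelf 6 (new)  [load 25/34]
  10 → shelf 2  [load 32/34]
  6 → shelf 3  [load 34/34]
  5 → shelf 4  [load 29/34]
6 shelves opened.

6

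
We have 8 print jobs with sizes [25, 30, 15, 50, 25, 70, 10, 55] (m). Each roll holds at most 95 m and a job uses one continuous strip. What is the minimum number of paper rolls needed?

Total = 70 + 55 + 50 + 30 + 25 + 25 + 15 + 10 = 280 m.
Lower bound: ⌈280/95⌉ = 3 paper rolls.
A packing using 3 paper rolls:
  roll 1: 70 + 25 = 95
  roll 2: 55 + 30 + 10 = 95
  roll 3: 50 + 25 + 15 = 90
This matches the lower bound, so 3 is optimal.

3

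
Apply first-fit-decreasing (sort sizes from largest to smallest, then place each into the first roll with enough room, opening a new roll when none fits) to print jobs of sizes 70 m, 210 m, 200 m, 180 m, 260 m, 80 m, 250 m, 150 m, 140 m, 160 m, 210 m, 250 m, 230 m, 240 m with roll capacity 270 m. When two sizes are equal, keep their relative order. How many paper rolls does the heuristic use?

12

Sorted descending: 260, 250, 250, 240, 230, 210, 210, 200, 180, 160, 150, 140, 80, 70.
  260 → roll 1 (new)  [load 260/270]
  250 → roll 2 (new)  [load 250/270]
  250 → roll 3 (new)  [load 250/270]
  240 → roll 4 (new)  [load 240/270]
  230 → roll 5 (new)  [load 230/270]
  210 → roll 6 (new)  [load 210/270]
  210 → roll 7 (new)  [load 210/270]
  200 → roll 8 (new)  [load 200/270]
  180 → roll 9 (new)  [load 180/270]
  160 → roll 10 (new)  [load 160/270]
  150 → roll 11 (new)  [load 150/270]
  140 → roll 12 (new)  [load 140/270]
  80 → roll 9  [load 260/270]
  70 → roll 8  [load 270/270]
12 paper rolls opened.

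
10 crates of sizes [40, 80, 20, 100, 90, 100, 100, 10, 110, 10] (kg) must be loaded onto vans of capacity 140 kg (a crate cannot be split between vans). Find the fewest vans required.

6

Total = 110 + 100 + 100 + 100 + 90 + 80 + 40 + 20 + 10 + 10 = 660 kg.
Lower bound: ⌈660/140⌉ = 5 vans.
Also, 6 crates each exceed 70 kg, and no two of those can share a van, so at least 6 vans are needed.
A packing using 6 vans:
  van 1: 110 + 20 + 10 = 140
  van 2: 100 + 40 = 140
  van 3: 100 + 10 = 110
  van 4: 100 = 100
  van 5: 90 = 90
  van 6: 80 = 80
This matches the lower bound, so 6 is optimal.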